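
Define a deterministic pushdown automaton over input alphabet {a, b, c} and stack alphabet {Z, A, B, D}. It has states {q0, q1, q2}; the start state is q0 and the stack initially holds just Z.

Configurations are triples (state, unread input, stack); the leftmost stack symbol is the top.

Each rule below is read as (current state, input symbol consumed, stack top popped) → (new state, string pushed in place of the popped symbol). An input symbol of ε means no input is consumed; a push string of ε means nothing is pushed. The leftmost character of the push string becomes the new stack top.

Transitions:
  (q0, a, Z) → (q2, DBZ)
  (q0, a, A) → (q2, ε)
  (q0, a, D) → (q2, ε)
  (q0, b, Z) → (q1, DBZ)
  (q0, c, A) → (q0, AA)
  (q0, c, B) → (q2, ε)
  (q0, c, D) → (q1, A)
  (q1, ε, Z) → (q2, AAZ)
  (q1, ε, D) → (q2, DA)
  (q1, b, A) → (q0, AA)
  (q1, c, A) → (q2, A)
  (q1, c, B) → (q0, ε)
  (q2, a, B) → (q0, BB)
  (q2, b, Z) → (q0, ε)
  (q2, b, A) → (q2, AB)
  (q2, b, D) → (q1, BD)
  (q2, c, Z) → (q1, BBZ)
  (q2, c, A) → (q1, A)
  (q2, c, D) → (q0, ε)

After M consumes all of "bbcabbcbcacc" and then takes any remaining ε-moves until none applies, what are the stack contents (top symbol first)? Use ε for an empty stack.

(q0, bbcabbcbcacc, Z)
  read b, top Z: go to q1, push DBZ → (q1, bcabbcbcacc, DBZ)
  ε-move, top D: go to q2, push DA → (q2, bcabbcbcacc, DABZ)
  read b, top D: go to q1, push BD → (q1, cabbcbcacc, BDABZ)
  read c, top B: go to q0, push ε → (q0, abbcbcacc, DABZ)
  read a, top D: go to q2, push ε → (q2, bbcbcacc, ABZ)
  read b, top A: go to q2, push AB → (q2, bcbcacc, ABBZ)
  read b, top A: go to q2, push AB → (q2, cbcacc, ABBBZ)
  read c, top A: go to q1, push A → (q1, bcacc, ABBBZ)
  read b, top A: go to q0, push AA → (q0, cacc, AABBBZ)
  read c, top A: go to q0, push AA → (q0, acc, AAABBBZ)
  read a, top A: go to q2, push ε → (q2, cc, AABBBZ)
  read c, top A: go to q1, push A → (q1, c, AABBBZ)
  read c, top A: go to q2, push A → (q2, ε, AABBBZ)
All input consumed in state q2 with stack AABBBZ.

AABBBZ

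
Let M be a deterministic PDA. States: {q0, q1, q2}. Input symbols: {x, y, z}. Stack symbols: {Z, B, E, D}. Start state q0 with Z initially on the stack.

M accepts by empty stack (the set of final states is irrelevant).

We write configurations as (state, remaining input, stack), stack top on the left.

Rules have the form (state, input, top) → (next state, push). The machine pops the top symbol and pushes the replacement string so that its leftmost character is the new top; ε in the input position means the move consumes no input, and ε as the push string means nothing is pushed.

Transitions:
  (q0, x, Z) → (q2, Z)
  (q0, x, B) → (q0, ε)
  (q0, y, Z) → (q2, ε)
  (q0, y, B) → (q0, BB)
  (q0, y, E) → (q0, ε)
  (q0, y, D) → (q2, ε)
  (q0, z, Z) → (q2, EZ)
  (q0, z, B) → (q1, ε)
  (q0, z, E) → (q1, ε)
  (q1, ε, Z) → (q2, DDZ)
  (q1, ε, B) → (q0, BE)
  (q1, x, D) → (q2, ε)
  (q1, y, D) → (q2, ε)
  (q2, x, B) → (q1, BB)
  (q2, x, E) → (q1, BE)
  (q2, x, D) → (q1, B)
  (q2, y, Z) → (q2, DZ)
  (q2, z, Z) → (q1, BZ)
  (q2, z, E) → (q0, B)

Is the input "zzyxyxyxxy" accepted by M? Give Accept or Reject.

(q0, zzyxyxyxxy, Z)
  read z, top Z: go to q2, push EZ → (q2, zyxyxyxxy, EZ)
  read z, top E: go to q0, push B → (q0, yxyxyxxy, BZ)
  read y, top B: go to q0, push BB → (q0, xyxyxxy, BBZ)
  read x, top B: go to q0, push ε → (q0, yxyxxy, BZ)
  read y, top B: go to q0, push BB → (q0, xyxxy, BBZ)
  read x, top B: go to q0, push ε → (q0, yxxy, BZ)
  read y, top B: go to q0, push BB → (q0, xxy, BBZ)
  read x, top B: go to q0, push ε → (q0, xy, BZ)
  read x, top B: go to q0, push ε → (q0, y, Z)
  read y, top Z: go to q2, push ε → (q2, ε, ε)
All input consumed and the stack is empty.

Accept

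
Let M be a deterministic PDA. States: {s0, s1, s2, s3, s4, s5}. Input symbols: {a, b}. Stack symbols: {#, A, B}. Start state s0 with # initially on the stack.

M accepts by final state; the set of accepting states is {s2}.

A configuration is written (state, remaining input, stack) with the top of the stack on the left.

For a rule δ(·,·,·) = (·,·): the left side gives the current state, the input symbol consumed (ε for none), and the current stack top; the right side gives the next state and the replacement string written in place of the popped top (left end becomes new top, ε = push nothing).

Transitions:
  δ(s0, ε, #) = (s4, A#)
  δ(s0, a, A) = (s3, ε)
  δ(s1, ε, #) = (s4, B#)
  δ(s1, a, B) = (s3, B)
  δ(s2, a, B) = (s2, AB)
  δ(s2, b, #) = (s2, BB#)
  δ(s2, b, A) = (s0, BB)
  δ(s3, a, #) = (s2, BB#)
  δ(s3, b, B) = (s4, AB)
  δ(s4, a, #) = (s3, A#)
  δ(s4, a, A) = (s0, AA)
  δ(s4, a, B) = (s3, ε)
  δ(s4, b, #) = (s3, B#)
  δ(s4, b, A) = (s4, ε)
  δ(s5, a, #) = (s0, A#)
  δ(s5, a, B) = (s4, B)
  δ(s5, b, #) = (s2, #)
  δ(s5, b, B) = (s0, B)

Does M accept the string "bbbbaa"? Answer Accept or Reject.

(s0, bbbbaa, #)
  ε-move, top #: go to s4, push A# → (s4, bbbbaa, A#)
  read b, top A: go to s4, push ε → (s4, bbbaa, #)
  read b, top #: go to s3, push B# → (s3, bbaa, B#)
  read b, top B: go to s4, push AB → (s4, baa, AB#)
  read b, top A: go to s4, push ε → (s4, aa, B#)
  read a, top B: go to s3, push ε → (s3, a, #)
  read a, top #: go to s2, push BB# → (s2, ε, BB#)
All input consumed; state s2 ∈ F.

Accept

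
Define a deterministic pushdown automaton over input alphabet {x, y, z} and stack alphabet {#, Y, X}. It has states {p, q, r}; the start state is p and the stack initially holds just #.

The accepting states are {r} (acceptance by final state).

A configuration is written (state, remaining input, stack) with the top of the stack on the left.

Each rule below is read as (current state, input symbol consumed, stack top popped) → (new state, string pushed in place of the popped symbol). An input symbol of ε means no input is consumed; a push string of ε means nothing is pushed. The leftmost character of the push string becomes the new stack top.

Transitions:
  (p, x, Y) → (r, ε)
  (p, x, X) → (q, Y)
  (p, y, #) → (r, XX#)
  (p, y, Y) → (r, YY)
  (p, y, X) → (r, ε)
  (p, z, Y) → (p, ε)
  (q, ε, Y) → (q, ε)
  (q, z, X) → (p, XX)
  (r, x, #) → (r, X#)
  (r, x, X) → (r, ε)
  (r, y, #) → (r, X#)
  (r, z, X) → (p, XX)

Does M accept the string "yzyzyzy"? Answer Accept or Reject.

Accept

(p, yzyzyzy, #) ⊢ (r, zyzyzy, XX#) ⊢ (p, yzyzy, XXX#) ⊢ (r, zyzy, XX#) ⊢ (p, yzy, XXX#) ⊢ (r, zy, XX#) ⊢ (p, y, XXX#) ⊢ (r, ε, XX#)
All input consumed; state r ∈ F.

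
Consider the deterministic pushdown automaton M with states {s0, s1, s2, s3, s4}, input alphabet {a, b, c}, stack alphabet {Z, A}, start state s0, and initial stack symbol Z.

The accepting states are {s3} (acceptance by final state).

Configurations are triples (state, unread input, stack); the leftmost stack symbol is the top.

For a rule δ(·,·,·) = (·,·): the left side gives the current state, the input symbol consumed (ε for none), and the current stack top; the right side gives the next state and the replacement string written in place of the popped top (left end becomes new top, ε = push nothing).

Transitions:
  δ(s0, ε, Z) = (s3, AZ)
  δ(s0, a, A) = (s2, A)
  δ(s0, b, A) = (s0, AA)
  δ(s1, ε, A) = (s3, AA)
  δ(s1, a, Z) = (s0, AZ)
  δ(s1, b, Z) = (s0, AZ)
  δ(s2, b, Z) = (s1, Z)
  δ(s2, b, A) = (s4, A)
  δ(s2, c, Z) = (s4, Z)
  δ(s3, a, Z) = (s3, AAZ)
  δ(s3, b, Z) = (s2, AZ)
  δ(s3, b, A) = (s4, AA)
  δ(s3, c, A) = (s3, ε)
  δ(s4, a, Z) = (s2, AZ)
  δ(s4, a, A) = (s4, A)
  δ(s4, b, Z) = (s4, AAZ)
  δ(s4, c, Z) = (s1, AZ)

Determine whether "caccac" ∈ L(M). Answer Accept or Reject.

(s0, caccac, Z)
  ε-move, top Z: go to s3, push AZ → (s3, caccac, AZ)
  read c, top A: go to s3, push ε → (s3, accac, Z)
  read a, top Z: go to s3, push AAZ → (s3, ccac, AAZ)
  read c, top A: go to s3, push ε → (s3, cac, AZ)
  read c, top A: go to s3, push ε → (s3, ac, Z)
  read a, top Z: go to s3, push AAZ → (s3, c, AAZ)
  read c, top A: go to s3, push ε → (s3, ε, AZ)
All input consumed; state s3 ∈ F.

Accept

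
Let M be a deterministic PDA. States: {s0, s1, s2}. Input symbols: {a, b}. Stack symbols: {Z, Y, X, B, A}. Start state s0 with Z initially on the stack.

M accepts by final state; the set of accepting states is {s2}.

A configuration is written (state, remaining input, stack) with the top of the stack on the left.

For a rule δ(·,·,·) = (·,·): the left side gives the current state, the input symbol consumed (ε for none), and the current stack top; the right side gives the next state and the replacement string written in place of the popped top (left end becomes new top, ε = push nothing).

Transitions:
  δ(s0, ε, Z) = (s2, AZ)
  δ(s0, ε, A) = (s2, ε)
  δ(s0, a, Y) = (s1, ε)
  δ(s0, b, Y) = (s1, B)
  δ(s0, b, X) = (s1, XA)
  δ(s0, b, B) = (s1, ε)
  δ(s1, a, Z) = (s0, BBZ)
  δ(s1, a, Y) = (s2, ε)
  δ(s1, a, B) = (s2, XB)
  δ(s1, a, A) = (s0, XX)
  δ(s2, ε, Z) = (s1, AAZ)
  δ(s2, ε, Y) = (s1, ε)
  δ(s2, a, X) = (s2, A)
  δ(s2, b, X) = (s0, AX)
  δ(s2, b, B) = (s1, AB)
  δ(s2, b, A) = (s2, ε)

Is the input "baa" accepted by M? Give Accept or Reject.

Reject

(s0, baa, Z)
  ε-move, top Z: go to s2, push AZ → (s2, baa, AZ)
  read b, top A: go to s2, push ε → (s2, aa, Z)
  ε-move, top Z: go to s1, push AAZ → (s1, aa, AAZ)
  read a, top A: go to s0, push XX → (s0, a, XXAZ)
No transition applies at (s0, a, XXAZ); input not fully consumed.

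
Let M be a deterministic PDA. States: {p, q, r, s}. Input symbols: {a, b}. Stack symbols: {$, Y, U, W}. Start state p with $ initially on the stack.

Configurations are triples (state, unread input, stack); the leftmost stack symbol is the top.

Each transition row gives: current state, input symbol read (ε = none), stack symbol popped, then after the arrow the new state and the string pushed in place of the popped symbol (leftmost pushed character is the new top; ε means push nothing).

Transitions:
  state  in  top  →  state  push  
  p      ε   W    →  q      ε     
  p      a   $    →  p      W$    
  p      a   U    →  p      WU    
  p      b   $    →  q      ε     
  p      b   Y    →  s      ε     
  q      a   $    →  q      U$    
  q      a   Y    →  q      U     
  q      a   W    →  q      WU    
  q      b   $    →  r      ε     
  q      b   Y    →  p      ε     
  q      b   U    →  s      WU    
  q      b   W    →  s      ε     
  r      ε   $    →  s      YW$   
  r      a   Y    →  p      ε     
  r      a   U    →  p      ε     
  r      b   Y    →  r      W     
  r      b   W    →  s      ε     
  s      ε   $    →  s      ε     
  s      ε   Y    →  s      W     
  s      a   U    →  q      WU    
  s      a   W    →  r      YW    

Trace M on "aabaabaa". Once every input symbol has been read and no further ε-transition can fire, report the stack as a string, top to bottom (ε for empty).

U$

(p, aabaabaa, $)
  read a, top $: go to p, push W$ → (p, abaabaa, W$)
  ε-move, top W: go to q, push ε → (q, abaabaa, $)
  read a, top $: go to q, push U$ → (q, baabaa, U$)
  read b, top U: go to s, push WU → (s, aabaa, WU$)
  read a, top W: go to r, push YW → (r, abaa, YWU$)
  read a, top Y: go to p, push ε → (p, baa, WU$)
  ε-move, top W: go to q, push ε → (q, baa, U$)
  read b, top U: go to s, push WU → (s, aa, WU$)
  read a, top W: go to r, push YW → (r, a, YWU$)
  read a, top Y: go to p, push ε → (p, ε, WU$)
  ε-move, top W: go to q, push ε → (q, ε, U$)
All input consumed in state q with stack U$.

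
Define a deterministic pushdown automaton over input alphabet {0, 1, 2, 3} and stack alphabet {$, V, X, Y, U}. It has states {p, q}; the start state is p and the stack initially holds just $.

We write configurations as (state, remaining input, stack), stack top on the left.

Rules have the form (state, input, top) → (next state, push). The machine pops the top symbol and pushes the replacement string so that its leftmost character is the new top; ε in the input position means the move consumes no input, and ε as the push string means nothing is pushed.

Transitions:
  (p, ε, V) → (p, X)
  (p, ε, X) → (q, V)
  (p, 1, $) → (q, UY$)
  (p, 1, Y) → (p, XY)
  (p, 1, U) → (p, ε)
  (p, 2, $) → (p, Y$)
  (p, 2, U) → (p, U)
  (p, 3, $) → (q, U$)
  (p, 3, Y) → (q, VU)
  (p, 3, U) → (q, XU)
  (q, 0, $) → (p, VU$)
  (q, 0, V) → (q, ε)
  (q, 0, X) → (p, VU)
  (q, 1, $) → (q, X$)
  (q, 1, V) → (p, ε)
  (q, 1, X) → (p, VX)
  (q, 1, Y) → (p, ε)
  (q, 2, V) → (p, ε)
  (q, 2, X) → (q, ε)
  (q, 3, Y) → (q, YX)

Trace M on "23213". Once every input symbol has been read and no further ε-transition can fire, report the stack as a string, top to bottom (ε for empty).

U$

(p, 23213, $) ⊢ (p, 3213, Y$) ⊢ (q, 213, VU$) ⊢ (p, 13, U$) ⊢ (p, 3, $) ⊢ (q, ε, U$)
All input consumed in state q with stack U$.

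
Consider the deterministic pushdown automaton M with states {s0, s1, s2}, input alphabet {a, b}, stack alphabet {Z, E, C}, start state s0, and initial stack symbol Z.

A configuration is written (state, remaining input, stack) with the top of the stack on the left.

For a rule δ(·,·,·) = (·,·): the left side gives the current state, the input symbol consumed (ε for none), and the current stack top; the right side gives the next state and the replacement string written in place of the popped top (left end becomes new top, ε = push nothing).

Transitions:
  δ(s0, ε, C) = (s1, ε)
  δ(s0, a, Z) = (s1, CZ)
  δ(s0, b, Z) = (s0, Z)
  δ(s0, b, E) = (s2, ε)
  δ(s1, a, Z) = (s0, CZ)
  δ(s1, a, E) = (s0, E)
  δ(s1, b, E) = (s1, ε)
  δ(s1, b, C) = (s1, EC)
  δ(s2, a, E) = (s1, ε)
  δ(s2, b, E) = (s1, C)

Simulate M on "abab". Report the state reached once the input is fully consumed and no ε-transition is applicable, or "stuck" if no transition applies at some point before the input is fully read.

s2

(s0, abab, Z)
  read a, top Z: go to s1, push CZ → (s1, bab, CZ)
  read b, top C: go to s1, push EC → (s1, ab, ECZ)
  read a, top E: go to s0, push E → (s0, b, ECZ)
  read b, top E: go to s2, push ε → (s2, ε, CZ)
All input consumed; M is in state s2.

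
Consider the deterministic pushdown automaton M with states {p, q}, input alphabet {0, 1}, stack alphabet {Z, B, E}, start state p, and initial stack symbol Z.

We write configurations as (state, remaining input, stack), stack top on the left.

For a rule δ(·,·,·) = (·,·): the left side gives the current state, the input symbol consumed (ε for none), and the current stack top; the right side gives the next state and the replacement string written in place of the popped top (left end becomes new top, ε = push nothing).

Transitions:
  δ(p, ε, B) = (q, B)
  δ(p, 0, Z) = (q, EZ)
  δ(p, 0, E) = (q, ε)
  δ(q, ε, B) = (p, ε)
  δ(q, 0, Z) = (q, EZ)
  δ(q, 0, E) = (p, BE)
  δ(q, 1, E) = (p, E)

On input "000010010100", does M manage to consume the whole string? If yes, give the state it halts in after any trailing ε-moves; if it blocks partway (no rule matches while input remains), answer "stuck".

(p, 000010010100, Z) ⊢ (q, 00010010100, EZ) ⊢ (p, 0010010100, BEZ) ⊢ (q, 0010010100, BEZ) ⊢ (p, 0010010100, EZ) ⊢ (q, 010010100, Z) ⊢ (q, 10010100, EZ) ⊢ (p, 0010100, EZ) ⊢ (q, 010100, Z) ⊢ (q, 10100, EZ) ⊢ (p, 0100, EZ) ⊢ (q, 100, Z)
No transition for (q, 1, top Z); M blocks with input 100 remaining.

stuck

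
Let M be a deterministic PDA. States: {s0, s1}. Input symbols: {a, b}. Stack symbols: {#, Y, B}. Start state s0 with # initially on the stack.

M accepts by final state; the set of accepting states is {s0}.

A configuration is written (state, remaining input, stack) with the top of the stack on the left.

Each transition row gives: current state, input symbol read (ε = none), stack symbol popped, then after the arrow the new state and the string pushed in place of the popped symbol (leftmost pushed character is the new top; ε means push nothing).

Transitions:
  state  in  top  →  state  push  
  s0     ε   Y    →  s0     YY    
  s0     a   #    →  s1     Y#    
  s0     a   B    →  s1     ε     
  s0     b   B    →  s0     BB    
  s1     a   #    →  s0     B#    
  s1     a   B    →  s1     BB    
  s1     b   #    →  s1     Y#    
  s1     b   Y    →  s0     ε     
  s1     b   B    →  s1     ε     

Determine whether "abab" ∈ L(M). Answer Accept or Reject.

(s0, abab, #) ⊢ (s1, bab, Y#) ⊢ (s0, ab, #) ⊢ (s1, b, Y#) ⊢ (s0, ε, #)
All input consumed; state s0 ∈ F.

Accept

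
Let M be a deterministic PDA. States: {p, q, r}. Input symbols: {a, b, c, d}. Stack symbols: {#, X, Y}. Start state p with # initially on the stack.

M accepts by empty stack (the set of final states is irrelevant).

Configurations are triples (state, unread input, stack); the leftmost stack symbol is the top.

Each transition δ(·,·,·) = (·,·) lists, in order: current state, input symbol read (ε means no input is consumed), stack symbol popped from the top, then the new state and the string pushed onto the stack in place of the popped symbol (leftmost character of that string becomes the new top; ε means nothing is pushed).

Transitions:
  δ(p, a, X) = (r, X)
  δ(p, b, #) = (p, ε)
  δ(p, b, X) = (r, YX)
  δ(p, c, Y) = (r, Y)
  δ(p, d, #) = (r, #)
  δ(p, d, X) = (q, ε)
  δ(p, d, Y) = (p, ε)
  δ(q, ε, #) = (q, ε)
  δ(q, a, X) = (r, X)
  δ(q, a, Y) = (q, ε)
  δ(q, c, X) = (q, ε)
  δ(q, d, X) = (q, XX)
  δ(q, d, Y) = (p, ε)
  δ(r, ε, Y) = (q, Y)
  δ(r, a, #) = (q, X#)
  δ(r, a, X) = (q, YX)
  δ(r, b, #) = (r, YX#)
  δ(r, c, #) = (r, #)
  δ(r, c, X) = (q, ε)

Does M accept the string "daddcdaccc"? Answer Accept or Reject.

(p, daddcdaccc, #) ⊢ (r, addcdaccc, #) ⊢ (q, ddcdaccc, X#) ⊢ (q, dcdaccc, XX#) ⊢ (q, cdaccc, XXX#) ⊢ (q, daccc, XX#) ⊢ (q, accc, XXX#) ⊢ (r, ccc, XXX#) ⊢ (q, cc, XX#) ⊢ (q, c, X#) ⊢ (q, ε, #) ⊢ (q, ε, ε)
All input consumed and the stack is empty.

Accept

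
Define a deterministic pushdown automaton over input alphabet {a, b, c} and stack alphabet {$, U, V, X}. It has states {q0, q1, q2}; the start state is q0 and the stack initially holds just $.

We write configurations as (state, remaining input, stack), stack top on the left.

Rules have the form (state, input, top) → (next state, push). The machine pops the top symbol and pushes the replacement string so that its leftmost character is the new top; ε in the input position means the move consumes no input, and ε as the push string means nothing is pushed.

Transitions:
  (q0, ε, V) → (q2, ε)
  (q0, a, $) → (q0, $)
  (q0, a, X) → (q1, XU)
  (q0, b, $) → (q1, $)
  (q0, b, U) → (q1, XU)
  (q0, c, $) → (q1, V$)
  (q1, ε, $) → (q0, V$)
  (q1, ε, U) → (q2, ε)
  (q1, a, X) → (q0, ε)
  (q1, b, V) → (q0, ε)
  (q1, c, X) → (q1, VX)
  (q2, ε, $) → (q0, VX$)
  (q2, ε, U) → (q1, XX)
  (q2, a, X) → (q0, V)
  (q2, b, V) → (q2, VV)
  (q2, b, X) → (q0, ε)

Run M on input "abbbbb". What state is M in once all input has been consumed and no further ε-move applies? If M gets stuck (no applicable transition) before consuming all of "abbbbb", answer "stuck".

(q0, abbbbb, $) ⊢ (q0, bbbbb, $) ⊢ (q1, bbbb, $) ⊢ (q0, bbbb, V$) ⊢ (q2, bbbb, $) ⊢ (q0, bbbb, VX$) ⊢ (q2, bbbb, X$) ⊢ (q0, bbb, $) ⊢ (q1, bb, $) ⊢ (q0, bb, V$) ⊢ (q2, bb, $) ⊢ (q0, bb, VX$) ⊢ (q2, bb, X$) ⊢ (q0, b, $) ⊢ (q1, ε, $) ⊢ (q0, ε, V$) ⊢ (q2, ε, $) ⊢ (q0, ε, VX$) ⊢ (q2, ε, X$)
All input consumed; M is in state q2.

q2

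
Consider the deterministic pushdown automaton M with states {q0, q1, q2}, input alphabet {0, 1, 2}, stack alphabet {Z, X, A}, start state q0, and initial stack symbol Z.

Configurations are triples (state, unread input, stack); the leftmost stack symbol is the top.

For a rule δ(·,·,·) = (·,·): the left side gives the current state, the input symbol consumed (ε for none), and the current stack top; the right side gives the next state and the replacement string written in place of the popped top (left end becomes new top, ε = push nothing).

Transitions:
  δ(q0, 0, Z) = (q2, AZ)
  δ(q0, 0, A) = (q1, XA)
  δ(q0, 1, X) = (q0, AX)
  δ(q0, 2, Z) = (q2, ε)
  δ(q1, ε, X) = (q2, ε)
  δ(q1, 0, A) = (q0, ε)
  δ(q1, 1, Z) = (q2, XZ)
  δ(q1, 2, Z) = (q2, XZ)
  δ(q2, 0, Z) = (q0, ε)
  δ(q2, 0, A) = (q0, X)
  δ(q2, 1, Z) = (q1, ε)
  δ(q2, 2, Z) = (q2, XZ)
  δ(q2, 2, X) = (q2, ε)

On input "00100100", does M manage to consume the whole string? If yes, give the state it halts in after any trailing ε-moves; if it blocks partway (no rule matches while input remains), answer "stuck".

(q0, 00100100, Z) ⊢ (q2, 0100100, AZ) ⊢ (q0, 100100, XZ) ⊢ (q0, 00100, AXZ) ⊢ (q1, 0100, XAXZ) ⊢ (q2, 0100, AXZ) ⊢ (q0, 100, XXZ) ⊢ (q0, 00, AXXZ) ⊢ (q1, 0, XAXXZ) ⊢ (q2, 0, AXXZ) ⊢ (q0, ε, XXXZ)
All input consumed; M is in state q0.

q0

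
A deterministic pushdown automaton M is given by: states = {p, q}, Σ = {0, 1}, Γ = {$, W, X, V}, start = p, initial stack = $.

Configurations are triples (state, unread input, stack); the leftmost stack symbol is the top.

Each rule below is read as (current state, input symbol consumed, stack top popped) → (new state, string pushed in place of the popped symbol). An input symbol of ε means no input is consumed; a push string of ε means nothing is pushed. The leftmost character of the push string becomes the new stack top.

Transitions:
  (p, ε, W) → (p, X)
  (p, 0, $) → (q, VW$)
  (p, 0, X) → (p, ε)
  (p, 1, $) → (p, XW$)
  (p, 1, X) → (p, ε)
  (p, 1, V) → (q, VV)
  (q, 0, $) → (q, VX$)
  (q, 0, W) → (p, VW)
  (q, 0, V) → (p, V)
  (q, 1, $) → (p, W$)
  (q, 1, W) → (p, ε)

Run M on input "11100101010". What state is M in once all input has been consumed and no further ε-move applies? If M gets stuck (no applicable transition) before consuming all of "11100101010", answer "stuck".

p

(p, 11100101010, $)
  read 1, top $: go to p, push XW$ → (p, 1100101010, XW$)
  read 1, top X: go to p, push ε → (p, 100101010, W$)
  ε-move, top W: go to p, push X → (p, 100101010, X$)
  read 1, top X: go to p, push ε → (p, 00101010, $)
  read 0, top $: go to q, push VW$ → (q, 0101010, VW$)
  read 0, top V: go to p, push V → (p, 101010, VW$)
  read 1, top V: go to q, push VV → (q, 01010, VVW$)
  read 0, top V: go to p, push V → (p, 1010, VVW$)
  read 1, top V: go to q, push VV → (q, 010, VVVW$)
  read 0, top V: go to p, push V → (p, 10, VVVW$)
  read 1, top V: go to q, push VV → (q, 0, VVVVW$)
  read 0, top V: go to p, push V → (p, ε, VVVVW$)
All input consumed; M is in state p.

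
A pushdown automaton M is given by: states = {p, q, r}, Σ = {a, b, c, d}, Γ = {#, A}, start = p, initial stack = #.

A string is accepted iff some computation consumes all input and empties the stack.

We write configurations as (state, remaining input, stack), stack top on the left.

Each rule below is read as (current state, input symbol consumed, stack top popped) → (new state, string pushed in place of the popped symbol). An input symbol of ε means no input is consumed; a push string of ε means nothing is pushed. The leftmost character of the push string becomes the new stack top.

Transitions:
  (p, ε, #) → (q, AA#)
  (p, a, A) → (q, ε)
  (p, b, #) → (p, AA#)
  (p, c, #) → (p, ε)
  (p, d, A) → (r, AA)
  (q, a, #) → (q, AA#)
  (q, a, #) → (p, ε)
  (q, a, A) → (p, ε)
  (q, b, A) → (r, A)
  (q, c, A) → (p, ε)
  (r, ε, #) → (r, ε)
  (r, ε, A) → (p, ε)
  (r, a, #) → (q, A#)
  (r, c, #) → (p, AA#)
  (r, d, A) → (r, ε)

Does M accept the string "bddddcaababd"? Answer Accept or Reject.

Accept

One accepting computation: (p, bddddcaababd, #) ⊢ (p, ddddcaababd, AA#) ⊢ (r, dddcaababd, AAA#) ⊢ (r, ddcaababd, AA#) ⊢ (r, dcaababd, A#) ⊢ (r, caababd, #) ⊢ (p, aababd, AA#) ⊢ (q, ababd, A#) ⊢ (p, babd, #) ⊢ (p, abd, AA#) ⊢ (q, bd, A#) ⊢ (r, d, A#) ⊢ (r, ε, #) ⊢ (r, ε, ε)
All input consumed and the stack is empty.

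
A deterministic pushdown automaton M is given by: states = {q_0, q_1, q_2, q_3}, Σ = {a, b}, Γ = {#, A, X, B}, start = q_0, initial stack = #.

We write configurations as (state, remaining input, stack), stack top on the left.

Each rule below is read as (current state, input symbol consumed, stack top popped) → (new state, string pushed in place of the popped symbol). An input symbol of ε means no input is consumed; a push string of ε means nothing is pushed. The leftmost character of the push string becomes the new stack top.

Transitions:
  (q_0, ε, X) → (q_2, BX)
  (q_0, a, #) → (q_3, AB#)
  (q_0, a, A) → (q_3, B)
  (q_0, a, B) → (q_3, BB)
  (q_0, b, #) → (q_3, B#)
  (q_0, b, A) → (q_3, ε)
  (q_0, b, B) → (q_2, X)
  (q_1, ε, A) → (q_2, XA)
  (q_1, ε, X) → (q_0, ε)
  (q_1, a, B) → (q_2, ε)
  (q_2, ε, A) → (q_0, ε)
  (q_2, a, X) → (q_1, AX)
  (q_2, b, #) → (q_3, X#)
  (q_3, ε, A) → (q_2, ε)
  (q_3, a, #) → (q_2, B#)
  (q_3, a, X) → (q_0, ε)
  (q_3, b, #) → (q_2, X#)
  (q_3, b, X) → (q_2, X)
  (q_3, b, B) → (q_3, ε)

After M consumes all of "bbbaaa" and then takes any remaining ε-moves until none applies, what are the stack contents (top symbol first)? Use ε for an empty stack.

(q_0, bbbaaa, #)
  read b, top #: go to q_3, push B# → (q_3, bbaaa, B#)
  read b, top B: go to q_3, push ε → (q_3, baaa, #)
  read b, top #: go to q_2, push X# → (q_2, aaa, X#)
  read a, top X: go to q_1, push AX → (q_1, aa, AX#)
  ε-move, top A: go to q_2, push XA → (q_2, aa, XAX#)
  read a, top X: go to q_1, push AX → (q_1, a, AXAX#)
  ε-move, top A: go to q_2, push XA → (q_2, a, XAXAX#)
  read a, top X: go to q_1, push AX → (q_1, ε, AXAXAX#)
  ε-move, top A: go to q_2, push XA → (q_2, ε, XAXAXAX#)
All input consumed in state q_2 with stack XAXAXAX#.

XAXAXAX#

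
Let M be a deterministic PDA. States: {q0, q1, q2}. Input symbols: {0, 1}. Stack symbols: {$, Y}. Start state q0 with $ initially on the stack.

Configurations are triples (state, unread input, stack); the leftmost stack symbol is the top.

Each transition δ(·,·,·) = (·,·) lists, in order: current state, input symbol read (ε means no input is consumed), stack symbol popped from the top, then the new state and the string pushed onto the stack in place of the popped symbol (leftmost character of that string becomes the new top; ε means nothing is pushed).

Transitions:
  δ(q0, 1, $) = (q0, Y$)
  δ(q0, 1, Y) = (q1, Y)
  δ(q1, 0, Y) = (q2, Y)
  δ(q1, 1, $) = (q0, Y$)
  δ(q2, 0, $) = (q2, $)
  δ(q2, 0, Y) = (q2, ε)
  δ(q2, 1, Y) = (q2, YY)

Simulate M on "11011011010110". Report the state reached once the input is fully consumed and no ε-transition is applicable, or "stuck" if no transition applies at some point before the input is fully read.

(q0, 11011011010110, $) ⊢ (q0, 1011011010110, Y$) ⊢ (q1, 011011010110, Y$) ⊢ (q2, 11011010110, Y$) ⊢ (q2, 1011010110, YY$) ⊢ (q2, 011010110, YYY$) ⊢ (q2, 11010110, YY$) ⊢ (q2, 1010110, YYY$) ⊢ (q2, 010110, YYYY$) ⊢ (q2, 10110, YYY$) ⊢ (q2, 0110, YYYY$) ⊢ (q2, 110, YYY$) ⊢ (q2, 10, YYYY$) ⊢ (q2, 0, YYYYY$) ⊢ (q2, ε, YYYY$)
All input consumed; M is in state q2.

q2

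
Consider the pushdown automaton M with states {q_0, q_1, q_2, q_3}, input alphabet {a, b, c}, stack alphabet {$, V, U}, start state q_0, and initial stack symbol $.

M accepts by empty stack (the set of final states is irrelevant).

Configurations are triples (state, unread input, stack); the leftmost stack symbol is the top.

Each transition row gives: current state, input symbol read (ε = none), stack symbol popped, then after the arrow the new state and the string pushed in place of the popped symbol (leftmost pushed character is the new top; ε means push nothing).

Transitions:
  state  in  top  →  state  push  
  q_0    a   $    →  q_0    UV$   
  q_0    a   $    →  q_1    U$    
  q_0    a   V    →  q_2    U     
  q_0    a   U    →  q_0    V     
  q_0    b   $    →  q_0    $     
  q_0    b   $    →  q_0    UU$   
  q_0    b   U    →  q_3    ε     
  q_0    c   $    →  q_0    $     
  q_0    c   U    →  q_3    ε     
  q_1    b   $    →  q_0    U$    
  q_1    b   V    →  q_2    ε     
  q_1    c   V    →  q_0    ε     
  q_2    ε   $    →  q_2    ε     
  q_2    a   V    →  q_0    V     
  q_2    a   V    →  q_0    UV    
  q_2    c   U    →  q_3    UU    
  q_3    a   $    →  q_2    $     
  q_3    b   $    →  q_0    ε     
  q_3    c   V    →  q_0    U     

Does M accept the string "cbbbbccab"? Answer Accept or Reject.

No computation consumes all input and empties the stack.

Reject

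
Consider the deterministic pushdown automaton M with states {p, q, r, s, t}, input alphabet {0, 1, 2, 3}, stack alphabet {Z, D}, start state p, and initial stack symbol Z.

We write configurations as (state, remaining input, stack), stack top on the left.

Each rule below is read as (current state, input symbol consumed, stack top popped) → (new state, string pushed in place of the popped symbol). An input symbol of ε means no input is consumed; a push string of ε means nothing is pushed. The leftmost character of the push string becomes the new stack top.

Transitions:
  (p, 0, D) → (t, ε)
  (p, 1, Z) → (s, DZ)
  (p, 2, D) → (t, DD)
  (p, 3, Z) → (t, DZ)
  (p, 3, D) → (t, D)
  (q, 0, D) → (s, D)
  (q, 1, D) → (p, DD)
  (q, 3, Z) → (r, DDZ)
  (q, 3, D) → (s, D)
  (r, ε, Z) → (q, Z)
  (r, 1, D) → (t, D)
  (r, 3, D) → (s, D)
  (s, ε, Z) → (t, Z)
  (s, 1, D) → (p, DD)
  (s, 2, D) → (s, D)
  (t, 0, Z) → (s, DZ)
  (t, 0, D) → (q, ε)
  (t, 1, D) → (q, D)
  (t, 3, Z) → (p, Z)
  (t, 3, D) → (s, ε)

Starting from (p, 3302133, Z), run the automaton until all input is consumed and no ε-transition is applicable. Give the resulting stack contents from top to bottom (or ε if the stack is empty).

(p, 3302133, Z) ⊢ (t, 302133, DZ) ⊢ (s, 02133, Z) ⊢ (t, 02133, Z) ⊢ (s, 2133, DZ) ⊢ (s, 133, DZ) ⊢ (p, 33, DDZ) ⊢ (t, 3, DDZ) ⊢ (s, ε, DZ)
All input consumed in state s with stack DZ.

DZ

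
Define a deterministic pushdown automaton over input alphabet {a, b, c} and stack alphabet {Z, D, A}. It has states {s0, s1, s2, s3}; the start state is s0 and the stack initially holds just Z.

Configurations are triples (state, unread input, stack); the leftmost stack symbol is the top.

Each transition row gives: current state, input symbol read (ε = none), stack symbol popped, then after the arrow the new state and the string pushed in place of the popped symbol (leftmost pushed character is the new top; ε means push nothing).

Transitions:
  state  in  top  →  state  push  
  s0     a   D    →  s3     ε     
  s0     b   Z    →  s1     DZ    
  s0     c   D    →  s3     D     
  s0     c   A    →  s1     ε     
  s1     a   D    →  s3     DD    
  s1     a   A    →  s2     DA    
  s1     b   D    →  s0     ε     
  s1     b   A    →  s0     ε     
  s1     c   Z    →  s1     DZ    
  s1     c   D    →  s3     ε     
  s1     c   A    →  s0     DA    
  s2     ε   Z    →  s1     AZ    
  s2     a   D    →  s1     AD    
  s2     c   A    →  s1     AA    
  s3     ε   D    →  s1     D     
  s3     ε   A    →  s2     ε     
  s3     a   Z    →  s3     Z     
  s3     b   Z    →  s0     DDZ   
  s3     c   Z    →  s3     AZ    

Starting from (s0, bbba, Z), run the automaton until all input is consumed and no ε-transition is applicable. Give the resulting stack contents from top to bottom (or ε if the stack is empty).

(s0, bbba, Z) ⊢ (s1, bba, DZ) ⊢ (s0, ba, Z) ⊢ (s1, a, DZ) ⊢ (s3, ε, DDZ) ⊢ (s1, ε, DDZ)
All input consumed in state s1 with stack DDZ.

DDZ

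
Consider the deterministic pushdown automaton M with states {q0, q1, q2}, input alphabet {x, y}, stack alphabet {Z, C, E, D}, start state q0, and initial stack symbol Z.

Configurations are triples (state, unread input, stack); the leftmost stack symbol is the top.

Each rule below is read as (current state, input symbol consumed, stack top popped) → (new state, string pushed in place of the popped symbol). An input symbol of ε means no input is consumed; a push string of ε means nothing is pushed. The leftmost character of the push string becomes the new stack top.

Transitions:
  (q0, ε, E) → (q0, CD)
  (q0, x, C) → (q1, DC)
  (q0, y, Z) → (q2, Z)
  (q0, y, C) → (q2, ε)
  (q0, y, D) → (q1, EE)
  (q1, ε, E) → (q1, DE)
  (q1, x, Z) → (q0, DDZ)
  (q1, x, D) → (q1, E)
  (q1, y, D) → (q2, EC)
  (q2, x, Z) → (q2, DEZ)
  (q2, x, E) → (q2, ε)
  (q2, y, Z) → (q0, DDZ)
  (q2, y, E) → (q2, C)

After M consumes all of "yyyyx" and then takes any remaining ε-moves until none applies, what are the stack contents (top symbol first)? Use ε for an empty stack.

(q0, yyyyx, Z)
  read y, top Z: go to q2, push Z → (q2, yyyx, Z)
  read y, top Z: go to q0, push DDZ → (q0, yyx, DDZ)
  read y, top D: go to q1, push EE → (q1, yx, EEDZ)
  ε-move, top E: go to q1, push DE → (q1, yx, DEEDZ)
  read y, top D: go to q2, push EC → (q2, x, ECEEDZ)
  read x, top E: go to q2, push ε → (q2, ε, CEEDZ)
All input consumed in state q2 with stack CEEDZ.

CEEDZ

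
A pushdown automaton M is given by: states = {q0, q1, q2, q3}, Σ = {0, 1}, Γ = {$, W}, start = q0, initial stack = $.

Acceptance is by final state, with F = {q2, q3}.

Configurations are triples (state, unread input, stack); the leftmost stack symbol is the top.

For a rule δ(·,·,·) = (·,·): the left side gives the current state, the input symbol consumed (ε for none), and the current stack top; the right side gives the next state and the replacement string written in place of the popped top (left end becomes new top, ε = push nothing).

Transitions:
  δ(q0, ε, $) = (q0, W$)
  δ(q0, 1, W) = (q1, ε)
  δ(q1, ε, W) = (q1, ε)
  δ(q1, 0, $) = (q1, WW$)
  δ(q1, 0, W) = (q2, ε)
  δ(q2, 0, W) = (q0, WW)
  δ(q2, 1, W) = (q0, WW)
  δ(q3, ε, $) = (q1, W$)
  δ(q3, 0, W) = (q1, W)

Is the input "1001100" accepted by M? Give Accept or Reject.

One accepting computation: (q0, 1001100, $) ⊢ (q0, 1001100, W$) ⊢ (q1, 001100, $) ⊢ (q1, 01100, WW$) ⊢ (q2, 1100, W$) ⊢ (q0, 100, WW$) ⊢ (q1, 00, W$) ⊢ (q1, 00, $) ⊢ (q1, 0, WW$) ⊢ (q2, ε, W$)
All input consumed and state q2 ∈ F.

Accept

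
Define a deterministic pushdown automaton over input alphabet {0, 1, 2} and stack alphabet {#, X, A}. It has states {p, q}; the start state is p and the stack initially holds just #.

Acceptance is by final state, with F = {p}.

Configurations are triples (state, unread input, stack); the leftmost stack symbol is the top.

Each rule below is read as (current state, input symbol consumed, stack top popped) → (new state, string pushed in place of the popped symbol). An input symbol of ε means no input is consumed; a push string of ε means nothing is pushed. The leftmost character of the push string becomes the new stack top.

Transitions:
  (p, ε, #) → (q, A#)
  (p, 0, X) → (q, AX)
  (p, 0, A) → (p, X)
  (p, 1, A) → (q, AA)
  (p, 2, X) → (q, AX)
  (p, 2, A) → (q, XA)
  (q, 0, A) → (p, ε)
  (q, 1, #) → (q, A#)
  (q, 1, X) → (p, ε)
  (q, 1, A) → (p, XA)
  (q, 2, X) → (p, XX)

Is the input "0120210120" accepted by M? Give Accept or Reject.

Accept

(p, 0120210120, #)
  ε-move, top #: go to q, push A# → (q, 0120210120, A#)
  read 0, top A: go to p, push ε → (p, 120210120, #)
  ε-move, top #: go to q, push A# → (q, 120210120, A#)
  read 1, top A: go to p, push XA → (p, 20210120, XA#)
  read 2, top X: go to q, push AX → (q, 0210120, AXA#)
  read 0, top A: go to p, push ε → (p, 210120, XA#)
  read 2, top X: go to q, push AX → (q, 10120, AXA#)
  read 1, top A: go to p, push XA → (p, 0120, XAXA#)
  read 0, top X: go to q, push AX → (q, 120, AXAXA#)
  read 1, top A: go to p, push XA → (p, 20, XAXAXA#)
  read 2, top X: go to q, push AX → (q, 0, AXAXAXA#)
  read 0, top A: go to p, push ε → (p, ε, XAXAXA#)
All input consumed; state p ∈ F.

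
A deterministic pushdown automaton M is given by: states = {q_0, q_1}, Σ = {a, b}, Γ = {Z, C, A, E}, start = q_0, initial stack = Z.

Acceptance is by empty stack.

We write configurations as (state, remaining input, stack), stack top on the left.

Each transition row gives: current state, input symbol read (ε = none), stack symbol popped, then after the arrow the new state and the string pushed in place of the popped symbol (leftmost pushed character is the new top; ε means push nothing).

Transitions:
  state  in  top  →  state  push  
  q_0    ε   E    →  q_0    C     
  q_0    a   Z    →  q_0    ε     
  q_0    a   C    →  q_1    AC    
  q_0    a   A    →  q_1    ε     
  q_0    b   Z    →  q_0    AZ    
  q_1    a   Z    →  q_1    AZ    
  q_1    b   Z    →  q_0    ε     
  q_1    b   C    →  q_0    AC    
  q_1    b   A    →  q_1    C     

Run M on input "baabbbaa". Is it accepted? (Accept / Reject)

Reject

(q_0, baabbbaa, Z)
  read b, top Z: go to q_0, push AZ → (q_0, aabbbaa, AZ)
  read a, top A: go to q_1, push ε → (q_1, abbbaa, Z)
  read a, top Z: go to q_1, push AZ → (q_1, bbbaa, AZ)
  read b, top A: go to q_1, push C → (q_1, bbaa, CZ)
  read b, top C: go to q_0, push AC → (q_0, baa, ACZ)
No transition applies at (q_0, baa, ACZ); input not fully consumed.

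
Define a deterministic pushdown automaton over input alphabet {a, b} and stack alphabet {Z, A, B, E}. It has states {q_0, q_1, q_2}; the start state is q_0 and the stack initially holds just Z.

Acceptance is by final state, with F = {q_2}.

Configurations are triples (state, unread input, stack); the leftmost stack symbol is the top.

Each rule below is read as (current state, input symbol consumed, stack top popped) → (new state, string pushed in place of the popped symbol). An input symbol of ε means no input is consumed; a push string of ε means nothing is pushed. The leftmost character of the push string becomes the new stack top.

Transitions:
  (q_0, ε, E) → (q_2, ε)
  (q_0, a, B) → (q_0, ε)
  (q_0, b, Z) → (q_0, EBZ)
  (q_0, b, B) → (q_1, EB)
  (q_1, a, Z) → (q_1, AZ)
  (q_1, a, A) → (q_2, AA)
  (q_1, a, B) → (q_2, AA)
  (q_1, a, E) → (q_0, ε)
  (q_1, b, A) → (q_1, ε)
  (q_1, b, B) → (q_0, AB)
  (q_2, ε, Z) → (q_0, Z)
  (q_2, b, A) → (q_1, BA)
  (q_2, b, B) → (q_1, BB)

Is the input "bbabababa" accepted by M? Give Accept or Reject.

Accept

(q_0, bbabababa, Z)
  read b, top Z: go to q_0, push EBZ → (q_0, babababa, EBZ)
  ε-move, top E: go to q_2, push ε → (q_2, babababa, BZ)
  read b, top B: go to q_1, push BB → (q_1, abababa, BBZ)
  read a, top B: go to q_2, push AA → (q_2, bababa, AABZ)
  read b, top A: go to q_1, push BA → (q_1, ababa, BAABZ)
  read a, top B: go to q_2, push AA → (q_2, baba, AAAABZ)
  read b, top A: go to q_1, push BA → (q_1, aba, BAAAABZ)
  read a, top B: go to q_2, push AA → (q_2, ba, AAAAAABZ)
  read b, top A: go to q_1, push BA → (q_1, a, BAAAAAABZ)
  read a, top B: go to q_2, push AA → (q_2, ε, AAAAAAAABZ)
All input consumed; state q_2 ∈ F.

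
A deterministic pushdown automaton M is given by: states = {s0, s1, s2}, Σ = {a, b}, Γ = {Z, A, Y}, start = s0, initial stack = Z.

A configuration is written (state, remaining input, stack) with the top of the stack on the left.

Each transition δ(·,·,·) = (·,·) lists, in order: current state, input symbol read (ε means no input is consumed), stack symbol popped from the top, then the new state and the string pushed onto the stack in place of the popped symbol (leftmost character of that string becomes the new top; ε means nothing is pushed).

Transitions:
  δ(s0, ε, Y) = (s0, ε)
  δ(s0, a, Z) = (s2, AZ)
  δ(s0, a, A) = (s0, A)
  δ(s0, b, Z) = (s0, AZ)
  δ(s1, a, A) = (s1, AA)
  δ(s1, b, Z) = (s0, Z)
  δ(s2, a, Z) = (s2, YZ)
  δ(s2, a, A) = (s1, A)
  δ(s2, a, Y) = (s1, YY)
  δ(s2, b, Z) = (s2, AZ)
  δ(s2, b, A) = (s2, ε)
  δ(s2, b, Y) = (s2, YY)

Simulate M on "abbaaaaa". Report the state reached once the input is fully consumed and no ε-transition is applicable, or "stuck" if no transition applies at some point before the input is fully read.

s1

(s0, abbaaaaa, Z)
  read a, top Z: go to s2, push AZ → (s2, bbaaaaa, AZ)
  read b, top A: go to s2, push ε → (s2, baaaaa, Z)
  read b, top Z: go to s2, push AZ → (s2, aaaaa, AZ)
  read a, top A: go to s1, push A → (s1, aaaa, AZ)
  read a, top A: go to s1, push AA → (s1, aaa, AAZ)
  read a, top A: go to s1, push AA → (s1, aa, AAAZ)
  read a, top A: go to s1, push AA → (s1, a, AAAAZ)
  read a, top A: go to s1, push AA → (s1, ε, AAAAAZ)
All input consumed; M is in state s1.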